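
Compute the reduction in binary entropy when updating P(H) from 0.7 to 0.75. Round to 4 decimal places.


H_before = -p*log2(p) - (1-p)*log2(1-p) for p=0.7: 0.8813
H_after for p=0.75: 0.8113
Reduction = 0.8813 - 0.8113 = 0.07

0.07


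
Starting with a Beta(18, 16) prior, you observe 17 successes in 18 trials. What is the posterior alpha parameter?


For a Beta-Binomial conjugate model:
Posterior alpha = prior alpha + number of successes
= 18 + 17 = 35

35


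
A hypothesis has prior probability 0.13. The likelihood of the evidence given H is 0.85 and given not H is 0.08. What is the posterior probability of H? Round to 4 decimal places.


Using Bayes' theorem:
P(E) = 0.13 * 0.85 + 0.87 * 0.08
P(E) = 0.1801
P(H|E) = (0.13 * 0.85) / 0.1801 = 0.6135

0.6135


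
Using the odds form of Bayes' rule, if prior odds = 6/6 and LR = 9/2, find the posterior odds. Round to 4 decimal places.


Bayes' rule in odds form: posterior odds = prior odds * LR
= (6 * 9) / (6 * 2)
= 54/12 = 4.5

4.5


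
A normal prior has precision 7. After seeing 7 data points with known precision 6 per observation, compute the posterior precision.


In the conjugate normal model, precisions add:
tau_posterior = tau_prior + n * tau_data
= 7 + 7*6 = 49

49


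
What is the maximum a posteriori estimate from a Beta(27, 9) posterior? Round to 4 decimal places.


The MAP estimate equals the mode of the distribution.
Mode of Beta(a,b) = (a-1)/(a+b-2)
= 26/34
= 0.7647

0.7647


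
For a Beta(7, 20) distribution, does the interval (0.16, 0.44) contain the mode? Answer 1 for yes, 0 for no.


Mode of Beta(a,b) = (a-1)/(a+b-2)
= (7-1)/(7+20-2) = 0.24
Check: 0.16 <= 0.24 <= 0.44?
Result: 1

1


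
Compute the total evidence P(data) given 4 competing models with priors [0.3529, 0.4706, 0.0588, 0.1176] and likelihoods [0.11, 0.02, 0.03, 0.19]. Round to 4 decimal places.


Marginal likelihood = sum P(model_i) * P(data|model_i)
Model 1: 0.3529 * 0.11 = 0.0388
Model 2: 0.4706 * 0.02 = 0.0094
Model 3: 0.0588 * 0.03 = 0.0018
Model 4: 0.1176 * 0.19 = 0.0223
Total = 0.0723

0.0723


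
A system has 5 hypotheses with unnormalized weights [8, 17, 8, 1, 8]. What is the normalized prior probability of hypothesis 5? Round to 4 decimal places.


The normalized prior is the weight divided by the total.
Total weight = 42
P(H5) = 8 / 42 = 0.1905

0.1905


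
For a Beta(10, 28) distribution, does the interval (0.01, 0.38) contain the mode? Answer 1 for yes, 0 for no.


Mode of Beta(a,b) = (a-1)/(a+b-2)
= (10-1)/(10+28-2) = 0.25
Check: 0.01 <= 0.25 <= 0.38?
Result: 1

1


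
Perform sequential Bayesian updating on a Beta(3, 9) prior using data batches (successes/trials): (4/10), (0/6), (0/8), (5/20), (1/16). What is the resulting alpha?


Accumulate successes: 10
Posterior alpha = prior alpha + sum of successes
= 3 + 10 = 13

13


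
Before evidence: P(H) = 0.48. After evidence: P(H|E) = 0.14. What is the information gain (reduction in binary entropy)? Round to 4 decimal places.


Prior entropy = 0.9988
Posterior entropy = 0.5842
Information gain = 0.9988 - 0.5842 = 0.4146

0.4146


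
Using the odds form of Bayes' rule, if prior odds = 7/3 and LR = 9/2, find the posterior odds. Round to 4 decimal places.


Bayes' rule in odds form: posterior odds = prior odds * LR
= (7 * 9) / (3 * 2)
= 63/6 = 10.5

10.5


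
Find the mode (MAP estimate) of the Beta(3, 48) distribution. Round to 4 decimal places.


For Beta(a,b) with a,b > 1:
Mode = (a-1)/(a+b-2) = (3-1)/(51-2)
= 2/49 = 0.0408

0.0408


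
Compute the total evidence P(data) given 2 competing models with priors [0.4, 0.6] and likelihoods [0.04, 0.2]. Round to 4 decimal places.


Marginal likelihood = sum P(model_i) * P(data|model_i)
Model 1: 0.4 * 0.04 = 0.016
Model 2: 0.6 * 0.2 = 0.12
Total = 0.136

0.136


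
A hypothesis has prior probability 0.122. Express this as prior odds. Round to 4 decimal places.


Odds = P(H) / P(not H) = 0.122 / 0.878
= 0.139

0.139


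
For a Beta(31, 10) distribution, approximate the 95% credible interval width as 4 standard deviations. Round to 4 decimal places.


Variance of Beta(a,b) = ab / ((a+b)^2 * (a+b+1))
= 31*10 / ((41)^2 * 42)
= 0.0044
SD = sqrt(0.0044) = 0.0663
Width = 4 * SD = 0.2651

0.2651


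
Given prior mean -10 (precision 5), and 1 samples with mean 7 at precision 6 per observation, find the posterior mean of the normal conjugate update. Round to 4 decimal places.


The posterior mean is a precision-weighted average of prior and data.
Post. prec. = 5 + 6 = 11
Post. mean = (-50 + 42)/11 = -8/11 = -0.7273

-0.7273


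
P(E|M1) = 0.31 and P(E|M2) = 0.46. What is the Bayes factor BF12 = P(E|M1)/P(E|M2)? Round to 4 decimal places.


Bayes factor BF12 = P(E|M1) / P(E|M2)
= 0.31 / 0.46
= 0.6739

0.6739


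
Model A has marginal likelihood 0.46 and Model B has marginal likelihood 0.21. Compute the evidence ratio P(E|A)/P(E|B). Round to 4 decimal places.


Evidence ratio = P(E|A) / P(E|B)
= 0.46 / 0.21
= 2.1905

2.1905


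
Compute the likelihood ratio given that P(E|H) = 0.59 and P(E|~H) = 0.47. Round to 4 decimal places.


LR = P(E|H) / P(E|~H)
= 0.59 / 0.47 = 1.2553

1.2553


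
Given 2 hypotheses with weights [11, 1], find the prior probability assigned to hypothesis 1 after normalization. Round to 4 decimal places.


To normalize, divide each weight by the sum of all weights.
Sum = 12
Prior(H1) = 11/12 = 0.9167

0.9167


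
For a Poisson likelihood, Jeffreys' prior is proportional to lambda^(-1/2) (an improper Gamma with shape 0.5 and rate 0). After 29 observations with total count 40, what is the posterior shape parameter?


Jeffreys' prior for Poisson is proportional to lambda^(-1/2).
Posterior is Gamma(0.5 + S, 0 + n) = Gamma(0.5 + 40, 29).
Posterior shape = 0.5 + S = 0.5 + 40 = 40.5

40.5


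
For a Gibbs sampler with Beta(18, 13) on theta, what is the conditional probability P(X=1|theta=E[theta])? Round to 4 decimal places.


E[theta] = 18/(18+13) = 0.5806
P(X=1|theta) = theta = 0.5806

0.5806


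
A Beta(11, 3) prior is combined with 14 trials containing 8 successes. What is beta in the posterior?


In conjugate updating:
beta_posterior = beta_prior + (n - k)
= 3 + (14 - 8)
= 3 + 6 = 9

9


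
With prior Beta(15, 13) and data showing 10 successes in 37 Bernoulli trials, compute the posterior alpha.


Conjugate update: alpha_posterior = alpha_prior + k
= 15 + 10 = 25

25


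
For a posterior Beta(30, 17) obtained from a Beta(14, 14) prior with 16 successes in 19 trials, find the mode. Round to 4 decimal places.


Mode = (alpha - 1) / (alpha + beta - 2)
= 29 / 45
= 0.6444

0.6444


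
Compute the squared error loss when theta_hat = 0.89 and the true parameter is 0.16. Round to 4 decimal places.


L = (theta_hat - theta_true)^2
= (0.89 - 0.16)^2
= 0.73^2 = 0.5329

0.5329


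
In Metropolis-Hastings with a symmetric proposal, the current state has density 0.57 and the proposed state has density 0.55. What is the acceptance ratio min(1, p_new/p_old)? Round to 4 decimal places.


Ratio = p_new / p_old = 0.55 / 0.57 = 0.9649
Acceptance = min(1, 0.9649) = 0.9649

0.9649


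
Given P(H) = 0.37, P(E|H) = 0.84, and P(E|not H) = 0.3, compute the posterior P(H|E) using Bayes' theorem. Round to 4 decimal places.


By Bayes' theorem: P(H|E) = P(E|H)*P(H) / P(E)
P(E) = P(E|H)*P(H) + P(E|not H)*P(not H)
P(E) = 0.84*0.37 + 0.3*0.63 = 0.4998
P(H|E) = 0.84*0.37 / 0.4998 = 0.6218

0.6218


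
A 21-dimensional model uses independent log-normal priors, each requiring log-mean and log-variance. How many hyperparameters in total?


Per parameter: 2 (log-mean and log-variance).
Total = 21 * 2 = 42

42


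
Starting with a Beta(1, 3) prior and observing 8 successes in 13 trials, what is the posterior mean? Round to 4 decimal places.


Posterior parameters: alpha = 1 + 8 = 9
beta = 3 + 5 = 8
Posterior mean = alpha / (alpha + beta) = 9 / 17
= 0.5294

0.5294


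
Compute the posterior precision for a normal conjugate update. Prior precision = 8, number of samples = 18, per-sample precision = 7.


tau_post = tau_0 + n * tau
= 8 + 18 * 7 = 134

134


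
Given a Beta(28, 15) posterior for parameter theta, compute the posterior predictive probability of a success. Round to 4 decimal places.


For a Beta-Bernoulli model, the predictive probability is the mean:
P(success) = 28/(28+15) = 28/43 = 0.6512

0.6512


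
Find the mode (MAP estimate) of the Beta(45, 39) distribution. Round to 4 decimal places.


For Beta(a,b) with a,b > 1:
Mode = (a-1)/(a+b-2) = (45-1)/(84-2)
= 44/82 = 0.5366

0.5366


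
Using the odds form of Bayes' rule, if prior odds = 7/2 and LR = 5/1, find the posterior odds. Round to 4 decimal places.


Bayes' rule in odds form: posterior odds = prior odds * LR
= (7 * 5) / (2 * 1)
= 35/2 = 17.5

17.5


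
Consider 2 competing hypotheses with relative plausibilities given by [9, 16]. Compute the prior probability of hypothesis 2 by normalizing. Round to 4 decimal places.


Sum of weights = 9 + 16 = 25
Normalized prior for H2 = 16 / 25
= 0.64

0.64


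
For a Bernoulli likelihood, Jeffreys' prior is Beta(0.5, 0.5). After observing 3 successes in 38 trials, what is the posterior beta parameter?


Jeffreys' prior for Bernoulli is Beta(0.5, 0.5).
Posterior is Beta(0.5 + k, 0.5 + n - k).
Posterior beta = 0.5 + (n - k) = 0.5 + 35 = 35.5

35.5


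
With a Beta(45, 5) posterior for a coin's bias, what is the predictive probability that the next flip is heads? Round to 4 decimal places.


The predictive probability equals the posterior mean.
P(next = heads) = alpha / (alpha + beta)
= 45 / 50 = 0.9

0.9


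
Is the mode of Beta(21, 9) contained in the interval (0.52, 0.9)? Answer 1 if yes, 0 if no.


Mode = (a-1)/(a+b-2) = 20/28 = 0.7143
Interval: (0.52, 0.9)
Contains mode? 1

1


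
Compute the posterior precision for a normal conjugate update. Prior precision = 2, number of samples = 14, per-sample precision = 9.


tau_post = tau_0 + n * tau
= 2 + 14 * 9 = 128

128


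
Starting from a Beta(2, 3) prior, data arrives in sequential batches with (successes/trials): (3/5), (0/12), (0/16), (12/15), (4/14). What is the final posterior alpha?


In sequential Bayesian updating, we sum all successes.
Total successes = 19
Final alpha = 2 + 19 = 21

21


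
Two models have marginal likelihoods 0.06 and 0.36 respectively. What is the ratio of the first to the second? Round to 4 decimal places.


Evidence ratio = 0.06 / 0.36
= 0.1667

0.1667


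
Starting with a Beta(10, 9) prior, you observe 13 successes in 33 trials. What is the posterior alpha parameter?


For a Beta-Binomial conjugate model:
Posterior alpha = prior alpha + number of successes
= 10 + 13 = 23

23


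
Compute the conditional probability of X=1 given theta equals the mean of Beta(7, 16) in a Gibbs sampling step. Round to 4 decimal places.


Mean of Beta(7, 16) = 0.3043
P(X=1 | theta=0.3043) = 0.3043

0.3043


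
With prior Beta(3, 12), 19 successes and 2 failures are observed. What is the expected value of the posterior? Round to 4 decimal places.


Posterior = Beta(22, 14)
E[theta] = alpha/(alpha+beta)
= 22/36 = 0.6111

0.6111


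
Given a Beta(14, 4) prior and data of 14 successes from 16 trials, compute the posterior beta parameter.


Number of failures = 16 - 14 = 2
Posterior beta = 4 + 2 = 6

6


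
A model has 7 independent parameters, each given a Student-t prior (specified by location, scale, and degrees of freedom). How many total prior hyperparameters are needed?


Each Student-t prior needs 3 hyperparameters (location, scale, and degrees of freedom).
Total = 3 * 7 = 21

21


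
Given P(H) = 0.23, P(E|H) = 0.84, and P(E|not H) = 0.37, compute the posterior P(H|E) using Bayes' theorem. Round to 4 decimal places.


By Bayes' theorem: P(H|E) = P(E|H)*P(H) / P(E)
P(E) = P(E|H)*P(H) + P(E|not H)*P(not H)
P(E) = 0.84*0.23 + 0.37*0.77 = 0.4781
P(H|E) = 0.84*0.23 / 0.4781 = 0.4041

0.4041


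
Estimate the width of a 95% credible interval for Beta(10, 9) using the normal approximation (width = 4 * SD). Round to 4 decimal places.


For Beta(a,b): Var = ab/((a+b)^2(a+b+1))
Var = 0.0125, SD = 0.1116
Approximate 95% CI width = 4 * 0.1116 = 0.4466

0.4466


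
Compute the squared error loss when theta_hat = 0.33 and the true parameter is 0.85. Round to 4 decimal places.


L = (theta_hat - theta_true)^2
= (0.33 - 0.85)^2
= -0.52^2 = 0.2704

0.2704


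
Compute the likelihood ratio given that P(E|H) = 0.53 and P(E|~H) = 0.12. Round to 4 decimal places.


LR = P(E|H) / P(E|~H)
= 0.53 / 0.12 = 4.4167

4.4167


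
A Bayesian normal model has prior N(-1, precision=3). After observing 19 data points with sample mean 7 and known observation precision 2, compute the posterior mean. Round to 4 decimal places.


Posterior mean = (prior_precision * prior_mean + n * data_precision * data_mean) / (prior_precision + n * data_precision)
Numerator = 3*-1 + 19*2*7 = 263
Denominator = 3 + 19*2 = 41
Posterior mean = 6.4146

6.4146


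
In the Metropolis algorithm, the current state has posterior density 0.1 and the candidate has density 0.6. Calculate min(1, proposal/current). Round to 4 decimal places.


Ratio = 0.6/0.1 = 6.0
Acceptance probability = min(1, 6.0)
= 1.0

1.0


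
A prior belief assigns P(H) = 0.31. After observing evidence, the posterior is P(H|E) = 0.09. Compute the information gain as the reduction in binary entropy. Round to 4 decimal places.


H(prior) = -0.31*log2(0.31) - 0.69*log2(0.69)
= 0.8932
H(post) = -0.09*log2(0.09) - 0.91*log2(0.91)
= 0.4365
IG = 0.8932 - 0.4365 = 0.4567

0.4567


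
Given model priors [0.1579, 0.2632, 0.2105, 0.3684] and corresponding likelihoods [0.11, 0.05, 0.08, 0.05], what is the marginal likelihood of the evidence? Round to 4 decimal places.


P(E) = sum_i P(M_i) P(E|M_i)
= 0.0174 + 0.0132 + 0.0168 + 0.0184
= 0.0658

0.0658


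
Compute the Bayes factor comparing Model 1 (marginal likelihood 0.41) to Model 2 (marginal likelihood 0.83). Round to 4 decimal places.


BF12 = marginal likelihood of M1 / marginal likelihood of M2
= 0.41/0.83
= 0.494

0.494


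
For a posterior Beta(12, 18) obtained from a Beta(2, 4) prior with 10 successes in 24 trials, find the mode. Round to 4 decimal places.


Mode = (alpha - 1) / (alpha + beta - 2)
= 11 / 28
= 0.3929

0.3929


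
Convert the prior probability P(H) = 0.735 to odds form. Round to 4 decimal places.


P(not H) = 1 - 0.735 = 0.265
Odds = 0.735 / 0.265 = 2.7736

2.7736


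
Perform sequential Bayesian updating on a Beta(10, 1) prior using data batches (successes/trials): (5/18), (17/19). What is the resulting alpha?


Accumulate successes: 22
Posterior alpha = prior alpha + sum of successes
= 10 + 22 = 32

32


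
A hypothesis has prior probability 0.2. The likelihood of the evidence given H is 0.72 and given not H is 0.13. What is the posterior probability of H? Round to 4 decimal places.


Using Bayes' theorem:
P(E) = 0.2 * 0.72 + 0.8 * 0.13
P(E) = 0.248
P(H|E) = (0.2 * 0.72) / 0.248 = 0.5806

0.5806


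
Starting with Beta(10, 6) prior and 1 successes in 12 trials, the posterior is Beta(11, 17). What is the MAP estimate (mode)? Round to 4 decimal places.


The mode of Beta(a, b) when a > 1 and b > 1 is (a-1)/(a+b-2)
= (11 - 1) / (11 + 17 - 2)
= 10 / 26
= 0.3846

0.3846


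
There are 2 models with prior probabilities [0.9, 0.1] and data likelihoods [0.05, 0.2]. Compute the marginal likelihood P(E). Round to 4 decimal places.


P(E) = sum over models of P(M_i) * P(E|M_i)
= 0.9*0.05 + 0.1*0.2
= 0.065

0.065


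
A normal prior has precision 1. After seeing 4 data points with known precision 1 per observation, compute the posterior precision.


In the conjugate normal model, precisions add:
tau_posterior = tau_prior + n * tau_data
= 1 + 4*1 = 5

5


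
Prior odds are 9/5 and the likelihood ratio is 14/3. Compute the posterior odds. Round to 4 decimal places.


Posterior odds = prior odds * likelihood ratio
= (9/5) * (14/3)
= 126 / 15
= 8.4

8.4


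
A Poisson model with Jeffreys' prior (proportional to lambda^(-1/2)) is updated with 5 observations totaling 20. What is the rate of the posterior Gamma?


Posterior = Gamma(0.5 + S, n)
= Gamma(0.5 + 20, 5)
Posterior rate = 0 + n = 5

5.0


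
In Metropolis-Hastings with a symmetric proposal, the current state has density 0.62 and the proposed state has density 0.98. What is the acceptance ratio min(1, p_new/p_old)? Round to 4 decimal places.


Ratio = p_new / p_old = 0.98 / 0.62 = 1.5806
Acceptance = min(1, 1.5806) = 1.0

1.0


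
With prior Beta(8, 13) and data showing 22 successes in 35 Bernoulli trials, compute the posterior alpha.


Conjugate update: alpha_posterior = alpha_prior + k
= 8 + 22 = 30

30


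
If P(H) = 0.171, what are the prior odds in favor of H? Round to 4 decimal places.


Prior odds = P(H) / (1 - P(H))
= 0.171 / 0.829
= 0.2063

0.2063


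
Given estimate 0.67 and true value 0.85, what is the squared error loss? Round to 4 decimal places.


Squared error = (estimate - true)^2
Difference = -0.18
Loss = -0.18^2 = 0.0324

0.0324


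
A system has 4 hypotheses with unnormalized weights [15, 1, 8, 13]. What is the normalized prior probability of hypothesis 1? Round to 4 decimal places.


The normalized prior is the weight divided by the total.
Total weight = 37
P(H1) = 15 / 37 = 0.4054

0.4054


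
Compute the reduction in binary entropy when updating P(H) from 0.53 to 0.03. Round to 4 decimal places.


H_before = -p*log2(p) - (1-p)*log2(1-p) for p=0.53: 0.9974
H_after for p=0.03: 0.1944
Reduction = 0.9974 - 0.1944 = 0.803

0.803


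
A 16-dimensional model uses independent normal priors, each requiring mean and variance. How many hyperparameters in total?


Per parameter: 2 (mean and variance).
Total = 16 * 2 = 32

32


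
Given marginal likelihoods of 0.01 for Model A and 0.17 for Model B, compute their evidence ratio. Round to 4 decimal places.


Ratio = ML(A) / ML(B) = 0.01/0.17
= 0.0588

0.0588


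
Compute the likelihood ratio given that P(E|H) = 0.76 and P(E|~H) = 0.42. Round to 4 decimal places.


LR = P(E|H) / P(E|~H)
= 0.76 / 0.42 = 1.8095

1.8095


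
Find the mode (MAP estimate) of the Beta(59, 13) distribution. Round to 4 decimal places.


For Beta(a,b) with a,b > 1:
Mode = (a-1)/(a+b-2) = (59-1)/(72-2)
= 58/70 = 0.8286

0.8286


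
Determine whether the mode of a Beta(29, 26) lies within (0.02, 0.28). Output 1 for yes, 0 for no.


First find the mode: (a-1)/(a+b-2) = 0.5283
Is 0.5283 in (0.02, 0.28)? 0

0


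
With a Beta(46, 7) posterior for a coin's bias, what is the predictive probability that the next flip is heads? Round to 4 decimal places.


The predictive probability equals the posterior mean.
P(next = heads) = alpha / (alpha + beta)
= 46 / 53 = 0.8679

0.8679


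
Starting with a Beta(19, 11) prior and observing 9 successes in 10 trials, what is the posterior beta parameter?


Posterior beta = prior beta + failures
Failures = 10 - 9 = 1
beta_post = 11 + 1 = 12

12


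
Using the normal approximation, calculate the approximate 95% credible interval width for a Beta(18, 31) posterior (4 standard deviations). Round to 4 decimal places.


Var(Beta) = 18*31/(49^2 * 50) = 0.0046
SD = 0.0682
Width ~ 4*SD = 0.2727

0.2727


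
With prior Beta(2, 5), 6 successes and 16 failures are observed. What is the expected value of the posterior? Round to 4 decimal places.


Posterior = Beta(8, 21)
E[theta] = alpha/(alpha+beta)
= 8/29 = 0.2759

0.2759


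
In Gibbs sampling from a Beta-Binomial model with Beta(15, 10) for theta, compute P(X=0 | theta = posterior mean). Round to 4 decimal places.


Posterior mean = alpha/(alpha+beta) = 15/25 = 0.6
P(X=0|theta=mean) = 1 - theta = 0.4

0.4


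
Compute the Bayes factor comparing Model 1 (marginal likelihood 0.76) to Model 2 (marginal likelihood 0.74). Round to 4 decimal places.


BF12 = marginal likelihood of M1 / marginal likelihood of M2
= 0.76/0.74
= 1.027

1.027


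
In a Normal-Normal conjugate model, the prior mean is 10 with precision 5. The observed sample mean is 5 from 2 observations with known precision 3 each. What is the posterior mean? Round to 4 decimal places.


Posterior precision = tau0 + n*tau = 5 + 2*3 = 11
Posterior mean = (tau0*mu0 + n*tau*xbar) / posterior_precision
= (5*10 + 2*3*5) / 11
= 80 / 11 = 7.2727

7.2727


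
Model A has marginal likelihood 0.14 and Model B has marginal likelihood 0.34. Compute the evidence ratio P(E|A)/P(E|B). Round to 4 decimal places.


Evidence ratio = P(E|A) / P(E|B)
= 0.14 / 0.34
= 0.4118

0.4118


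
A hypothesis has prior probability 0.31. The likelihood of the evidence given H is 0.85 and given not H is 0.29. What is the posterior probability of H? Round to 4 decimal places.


Using Bayes' theorem:
P(E) = 0.31 * 0.85 + 0.69 * 0.29
P(E) = 0.4636
P(H|E) = (0.31 * 0.85) / 0.4636 = 0.5684

0.5684


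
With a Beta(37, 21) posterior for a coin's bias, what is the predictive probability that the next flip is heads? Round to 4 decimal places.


The predictive probability equals the posterior mean.
P(next = heads) = alpha / (alpha + beta)
= 37 / 58 = 0.6379

0.6379


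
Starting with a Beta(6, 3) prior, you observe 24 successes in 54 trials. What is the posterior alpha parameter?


For a Beta-Binomial conjugate model:
Posterior alpha = prior alpha + number of successes
= 6 + 24 = 30

30


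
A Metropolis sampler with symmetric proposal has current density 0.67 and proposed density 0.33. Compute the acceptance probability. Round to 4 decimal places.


For symmetric proposals, acceptance = min(1, pi(x*)/pi(x))
= min(1, 0.33/0.67)
= min(1, 0.4925) = 0.4925

0.4925


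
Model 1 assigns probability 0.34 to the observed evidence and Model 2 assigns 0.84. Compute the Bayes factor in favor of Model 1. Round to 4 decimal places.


BF = P(data|M1) / P(data|M2)
= 0.34 / 0.84 = 0.4048

0.4048


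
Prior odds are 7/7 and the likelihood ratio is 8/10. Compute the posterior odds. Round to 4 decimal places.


Posterior odds = prior odds * likelihood ratio
= (7/7) * (8/10)
= 56 / 70
= 0.8

0.8


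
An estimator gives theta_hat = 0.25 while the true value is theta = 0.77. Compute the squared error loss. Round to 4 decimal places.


The squared error loss is (theta_hat - theta)^2
= (0.25 - 0.77)^2
= (-0.52)^2 = 0.2704

0.2704


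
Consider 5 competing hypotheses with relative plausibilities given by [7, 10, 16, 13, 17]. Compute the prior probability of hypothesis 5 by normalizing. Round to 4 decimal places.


Sum of weights = 7 + 10 + 16 + 13 + 17 = 63
Normalized prior for H5 = 17 / 63
= 0.2698

0.2698


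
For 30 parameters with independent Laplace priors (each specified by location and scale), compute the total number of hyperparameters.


A Laplace prior has 2 hyperparameters per parameter.
Total = 30 * 2 = 60

60


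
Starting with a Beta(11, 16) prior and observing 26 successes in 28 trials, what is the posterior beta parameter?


Posterior beta = prior beta + failures
Failures = 28 - 26 = 2
beta_post = 16 + 2 = 18

18


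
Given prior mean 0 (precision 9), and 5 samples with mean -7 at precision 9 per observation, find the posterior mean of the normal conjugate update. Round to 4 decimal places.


The posterior mean is a precision-weighted average of prior and data.
Post. prec. = 9 + 45 = 54
Post. mean = (0 + -315)/54 = -315/54 = -5.8333

-5.8333


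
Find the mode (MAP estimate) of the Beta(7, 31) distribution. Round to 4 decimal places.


For Beta(a,b) with a,b > 1:
Mode = (a-1)/(a+b-2) = (7-1)/(38-2)
= 6/36 = 0.1667

0.1667


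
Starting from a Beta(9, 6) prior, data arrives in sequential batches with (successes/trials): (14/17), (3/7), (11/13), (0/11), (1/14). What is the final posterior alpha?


In sequential Bayesian updating, we sum all successes.
Total successes = 29
Final alpha = 9 + 29 = 38

38


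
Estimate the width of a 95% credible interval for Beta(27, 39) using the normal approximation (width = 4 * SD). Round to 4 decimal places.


For Beta(a,b): Var = ab/((a+b)^2(a+b+1))
Var = 0.0036, SD = 0.0601
Approximate 95% CI width = 4 * 0.0601 = 0.2403

0.2403


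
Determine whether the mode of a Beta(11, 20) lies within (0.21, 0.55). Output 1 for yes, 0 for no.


First find the mode: (a-1)/(a+b-2) = 0.3448
Is 0.3448 in (0.21, 0.55)? 1

1


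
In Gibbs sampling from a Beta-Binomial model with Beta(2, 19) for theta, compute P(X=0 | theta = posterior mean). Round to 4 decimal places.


Posterior mean = alpha/(alpha+beta) = 2/21 = 0.0952
P(X=0|theta=mean) = 1 - theta = 0.9048

0.9048


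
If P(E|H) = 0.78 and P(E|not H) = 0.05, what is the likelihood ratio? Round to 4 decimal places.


Likelihood ratio = P(E|H) / P(E|not H)
= 0.78 / 0.05
= 15.6

15.6


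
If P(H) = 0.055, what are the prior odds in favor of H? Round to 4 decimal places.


Prior odds = P(H) / (1 - P(H))
= 0.055 / 0.945
= 0.0582

0.0582


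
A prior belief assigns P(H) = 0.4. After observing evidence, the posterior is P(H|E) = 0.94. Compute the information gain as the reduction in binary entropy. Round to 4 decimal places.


H(prior) = -0.4*log2(0.4) - 0.6*log2(0.6)
= 0.971
H(post) = -0.94*log2(0.94) - 0.06*log2(0.06)
= 0.3274
IG = 0.971 - 0.3274 = 0.6435

0.6435


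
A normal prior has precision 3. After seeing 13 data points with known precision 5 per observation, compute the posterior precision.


In the conjugate normal model, precisions add:
tau_posterior = tau_prior + n * tau_data
= 3 + 13*5 = 68

68


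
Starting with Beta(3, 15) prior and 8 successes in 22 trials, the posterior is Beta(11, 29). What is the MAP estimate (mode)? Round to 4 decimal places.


The mode of Beta(a, b) when a > 1 and b > 1 is (a-1)/(a+b-2)
= (11 - 1) / (11 + 29 - 2)
= 10 / 38
= 0.2632

0.2632


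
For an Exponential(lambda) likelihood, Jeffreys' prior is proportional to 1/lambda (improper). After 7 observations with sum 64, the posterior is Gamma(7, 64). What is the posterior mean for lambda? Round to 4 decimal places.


Posterior = Gamma(n, sum_x) = Gamma(7, 64)
Posterior mean = shape/rate = 7/64
= 0.1094

0.1094


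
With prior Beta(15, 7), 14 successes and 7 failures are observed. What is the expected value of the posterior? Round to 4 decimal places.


Posterior = Beta(29, 14)
E[theta] = alpha/(alpha+beta)
= 29/43 = 0.6744

0.6744


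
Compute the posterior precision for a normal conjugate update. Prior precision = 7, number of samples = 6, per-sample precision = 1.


tau_post = tau_0 + n * tau
= 7 + 6 * 1 = 13

13


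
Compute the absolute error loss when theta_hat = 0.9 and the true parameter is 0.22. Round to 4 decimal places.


L = |theta_hat - theta_true|
= |0.9 - 0.22| = 0.68

0.68


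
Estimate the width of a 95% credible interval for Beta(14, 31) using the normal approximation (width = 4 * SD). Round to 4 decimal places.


For Beta(a,b): Var = ab/((a+b)^2(a+b+1))
Var = 0.0047, SD = 0.0683
Approximate 95% CI width = 4 * 0.0683 = 0.273

0.273


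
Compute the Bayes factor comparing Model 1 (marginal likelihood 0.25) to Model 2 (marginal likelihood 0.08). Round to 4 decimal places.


BF12 = marginal likelihood of M1 / marginal likelihood of M2
= 0.25/0.08
= 3.125

3.125


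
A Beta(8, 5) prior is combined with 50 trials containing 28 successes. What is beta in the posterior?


In conjugate updating:
beta_posterior = beta_prior + (n - k)
= 5 + (50 - 28)
= 5 + 22 = 27

27


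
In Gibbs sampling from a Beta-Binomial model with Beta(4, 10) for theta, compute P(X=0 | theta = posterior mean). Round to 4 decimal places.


Posterior mean = alpha/(alpha+beta) = 4/14 = 0.2857
P(X=0|theta=mean) = 1 - theta = 0.7143

0.7143


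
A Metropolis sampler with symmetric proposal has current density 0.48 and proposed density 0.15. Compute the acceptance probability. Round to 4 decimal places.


For symmetric proposals, acceptance = min(1, pi(x*)/pi(x))
= min(1, 0.15/0.48)
= min(1, 0.3125) = 0.3125

0.3125


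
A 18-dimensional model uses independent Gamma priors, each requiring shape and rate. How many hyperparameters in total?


Per parameter: 2 (shape and rate).
Total = 18 * 2 = 36

36


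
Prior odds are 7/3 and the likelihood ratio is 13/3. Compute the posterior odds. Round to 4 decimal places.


Posterior odds = prior odds * likelihood ratio
= (7/3) * (13/3)
= 91 / 9
= 10.1111

10.1111


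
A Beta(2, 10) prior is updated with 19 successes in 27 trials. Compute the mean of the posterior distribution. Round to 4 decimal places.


After update: Beta(21, 18)
Mean = 21 / (21 + 18) = 21 / 39
= 0.5385

0.5385


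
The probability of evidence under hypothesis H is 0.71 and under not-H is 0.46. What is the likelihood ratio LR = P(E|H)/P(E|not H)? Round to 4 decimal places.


LR = 0.71 / 0.46
= 1.5435

1.5435


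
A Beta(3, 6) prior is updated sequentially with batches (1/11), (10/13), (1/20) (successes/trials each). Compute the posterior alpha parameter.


Sequential conjugate updating is equivalent to a single batch update.
Total successes across all batches = 12
alpha_posterior = alpha_prior + total_successes = 3 + 12
= 15

15


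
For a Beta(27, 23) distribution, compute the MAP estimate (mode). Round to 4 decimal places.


MAP = mode = (a-1)/(a+b-2)
= (27-1)/(27+23-2)
= 26/48 = 0.5417

0.5417


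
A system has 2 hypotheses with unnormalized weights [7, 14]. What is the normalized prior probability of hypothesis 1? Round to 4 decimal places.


The normalized prior is the weight divided by the total.
Total weight = 21
P(H1) = 7 / 21 = 0.3333

0.3333


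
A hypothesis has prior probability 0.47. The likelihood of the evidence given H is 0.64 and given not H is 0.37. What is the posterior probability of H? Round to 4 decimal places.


Using Bayes' theorem:
P(E) = 0.47 * 0.64 + 0.53 * 0.37
P(E) = 0.4969
P(H|E) = (0.47 * 0.64) / 0.4969 = 0.6054

0.6054


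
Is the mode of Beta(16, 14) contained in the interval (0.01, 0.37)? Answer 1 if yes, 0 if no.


Mode = (a-1)/(a+b-2) = 15/28 = 0.5357
Interval: (0.01, 0.37)
Contains mode? 0

0


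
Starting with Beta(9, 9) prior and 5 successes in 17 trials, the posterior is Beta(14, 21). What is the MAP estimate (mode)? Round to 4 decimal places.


The mode of Beta(a, b) when a > 1 and b > 1 is (a-1)/(a+b-2)
= (14 - 1) / (14 + 21 - 2)
= 13 / 33
= 0.3939

0.3939


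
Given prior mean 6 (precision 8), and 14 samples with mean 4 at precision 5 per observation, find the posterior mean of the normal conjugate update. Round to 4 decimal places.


The posterior mean is a precision-weighted average of prior and data.
Post. prec. = 8 + 70 = 78
Post. mean = (48 + 280)/78 = 328/78 = 4.2051

4.2051


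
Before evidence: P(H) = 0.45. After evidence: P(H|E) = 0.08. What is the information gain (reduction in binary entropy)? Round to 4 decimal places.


Prior entropy = 0.9928
Posterior entropy = 0.4022
Information gain = 0.9928 - 0.4022 = 0.5906

0.5906


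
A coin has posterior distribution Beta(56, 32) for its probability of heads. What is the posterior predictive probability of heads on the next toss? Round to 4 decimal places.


Posterior predictive = E[theta] = alpha/(alpha+beta)
= 56/88
= 0.6364

0.6364


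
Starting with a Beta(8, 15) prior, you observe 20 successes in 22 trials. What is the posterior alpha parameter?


For a Beta-Binomial conjugate model:
Posterior alpha = prior alpha + number of successes
= 8 + 20 = 28

28


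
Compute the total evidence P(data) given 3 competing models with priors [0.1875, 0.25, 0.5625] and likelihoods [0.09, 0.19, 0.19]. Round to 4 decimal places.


Marginal likelihood = sum P(model_i) * P(data|model_i)
Model 1: 0.1875 * 0.09 = 0.0169
Model 2: 0.25 * 0.19 = 0.0475
Model 3: 0.5625 * 0.19 = 0.1069
Total = 0.1713

0.1713


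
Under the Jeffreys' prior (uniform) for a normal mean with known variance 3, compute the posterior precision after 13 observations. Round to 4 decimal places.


Prior precision = 0 (flat prior).
Post. prec. = 0 + n/var = 13/3 = 4.3333

4.3333


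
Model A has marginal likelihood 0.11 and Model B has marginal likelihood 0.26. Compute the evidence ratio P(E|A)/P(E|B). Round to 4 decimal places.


Evidence ratio = P(E|A) / P(E|B)
= 0.11 / 0.26
= 0.4231

0.4231


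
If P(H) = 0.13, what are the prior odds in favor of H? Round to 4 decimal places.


Prior odds = P(H) / (1 - P(H))
= 0.13 / 0.87
= 0.1494

0.1494


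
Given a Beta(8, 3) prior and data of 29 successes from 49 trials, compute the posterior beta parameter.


Number of failures = 49 - 29 = 20
Posterior beta = 3 + 20 = 23

23


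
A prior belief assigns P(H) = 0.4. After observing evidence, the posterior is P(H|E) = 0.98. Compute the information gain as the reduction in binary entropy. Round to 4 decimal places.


H(prior) = -0.4*log2(0.4) - 0.6*log2(0.6)
= 0.971
H(post) = -0.98*log2(0.98) - 0.02*log2(0.02)
= 0.1414
IG = 0.971 - 0.1414 = 0.8295

0.8295


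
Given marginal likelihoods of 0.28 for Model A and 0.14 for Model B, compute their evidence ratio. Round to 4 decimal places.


Ratio = ML(A) / ML(B) = 0.28/0.14
= 2.0

2.0


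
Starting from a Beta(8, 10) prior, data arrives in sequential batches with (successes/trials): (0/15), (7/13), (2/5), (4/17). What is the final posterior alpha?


In sequential Bayesian updating, we sum all successes.
Total successes = 13
Final alpha = 8 + 13 = 21

21


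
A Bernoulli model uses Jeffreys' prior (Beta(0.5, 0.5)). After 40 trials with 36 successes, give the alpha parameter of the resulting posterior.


Posterior = Beta(prior_alpha + successes, prior_beta + failures)
= Beta(0.5 + 36, 0.5 + 4)
Posterior alpha = 0.5 + k = 0.5 + 36 = 36.5

36.5


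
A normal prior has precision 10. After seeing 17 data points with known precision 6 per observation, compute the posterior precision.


In the conjugate normal model, precisions add:
tau_posterior = tau_prior + n * tau_data
= 10 + 17*6 = 112

112


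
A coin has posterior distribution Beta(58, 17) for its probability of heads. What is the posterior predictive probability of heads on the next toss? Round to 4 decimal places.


Posterior predictive = E[theta] = alpha/(alpha+beta)
= 58/75
= 0.7733

0.7733


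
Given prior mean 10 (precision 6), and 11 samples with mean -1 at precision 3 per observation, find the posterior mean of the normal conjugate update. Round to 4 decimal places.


The posterior mean is a precision-weighted average of prior and data.
Post. prec. = 6 + 33 = 39
Post. mean = (60 + -33)/39 = 27/39 = 0.6923

0.6923


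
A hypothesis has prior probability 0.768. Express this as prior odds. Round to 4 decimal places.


Odds = P(H) / P(not H) = 0.768 / 0.232
= 3.3103

3.3103


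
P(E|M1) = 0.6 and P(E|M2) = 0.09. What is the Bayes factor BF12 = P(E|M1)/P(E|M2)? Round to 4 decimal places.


Bayes factor BF12 = P(E|M1) / P(E|M2)
= 0.6 / 0.09
= 6.6667

6.6667


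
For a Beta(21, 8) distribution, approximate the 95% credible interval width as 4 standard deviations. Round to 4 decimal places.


Variance of Beta(a,b) = ab / ((a+b)^2 * (a+b+1))
= 21*8 / ((29)^2 * 30)
= 0.0067
SD = sqrt(0.0067) = 0.0816
Width = 4 * SD = 0.3264

0.3264


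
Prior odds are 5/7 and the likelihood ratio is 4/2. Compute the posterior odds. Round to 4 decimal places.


Posterior odds = prior odds * likelihood ratio
= (5/7) * (4/2)
= 20 / 14
= 1.4286

1.4286


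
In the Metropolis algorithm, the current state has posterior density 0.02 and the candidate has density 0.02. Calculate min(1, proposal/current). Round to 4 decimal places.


Ratio = 0.02/0.02 = 1.0
Acceptance probability = min(1, 1.0)
= 1.0

1.0


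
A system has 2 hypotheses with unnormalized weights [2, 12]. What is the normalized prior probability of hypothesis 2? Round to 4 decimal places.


The normalized prior is the weight divided by the total.
Total weight = 14
P(H2) = 12 / 14 = 0.8571

0.8571


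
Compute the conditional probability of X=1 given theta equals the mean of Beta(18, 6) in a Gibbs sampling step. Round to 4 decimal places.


Mean of Beta(18, 6) = 0.75
P(X=1 | theta=0.75) = 0.75

0.75


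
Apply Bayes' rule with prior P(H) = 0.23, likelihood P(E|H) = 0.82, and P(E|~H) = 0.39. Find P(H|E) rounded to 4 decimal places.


Step 1: Compute marginal P(E) = P(E|H)P(H) + P(E|~H)P(~H)
= 0.82*0.23 + 0.39*0.77 = 0.4889
Step 2: P(H|E) = P(E|H)P(H)/P(E) = 0.1886/0.4889
= 0.3858

0.3858


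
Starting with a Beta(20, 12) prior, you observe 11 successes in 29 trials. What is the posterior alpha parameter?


For a Beta-Binomial conjugate model:
Posterior alpha = prior alpha + number of successes
= 20 + 11 = 31

31


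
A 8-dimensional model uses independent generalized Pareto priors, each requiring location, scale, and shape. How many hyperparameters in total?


Per parameter: 3 (location, scale, and shape).
Total = 8 * 3 = 24

24


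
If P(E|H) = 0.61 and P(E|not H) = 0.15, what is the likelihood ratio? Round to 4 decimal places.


Likelihood ratio = P(E|H) / P(E|not H)
= 0.61 / 0.15
= 4.0667

4.0667


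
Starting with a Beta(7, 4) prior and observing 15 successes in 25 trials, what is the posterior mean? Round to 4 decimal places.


Posterior parameters: alpha = 7 + 15 = 22
beta = 4 + 10 = 14
Posterior mean = alpha / (alpha + beta) = 22 / 36
= 0.6111

0.6111


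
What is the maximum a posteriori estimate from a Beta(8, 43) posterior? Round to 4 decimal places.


The MAP estimate equals the mode of the distribution.
Mode of Beta(a,b) = (a-1)/(a+b-2)
= 7/49
= 0.1429

0.1429


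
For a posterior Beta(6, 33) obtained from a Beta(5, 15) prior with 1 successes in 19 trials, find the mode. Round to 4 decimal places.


Mode = (alpha - 1) / (alpha + beta - 2)
= 5 / 37
= 0.1351

0.1351


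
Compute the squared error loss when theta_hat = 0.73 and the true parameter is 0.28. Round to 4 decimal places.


L = (theta_hat - theta_true)^2
= (0.73 - 0.28)^2
= 0.45^2 = 0.2025

0.2025


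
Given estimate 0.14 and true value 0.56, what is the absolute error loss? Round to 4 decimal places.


Absolute error = |estimate - true|
= |-0.42| = 0.42

0.42


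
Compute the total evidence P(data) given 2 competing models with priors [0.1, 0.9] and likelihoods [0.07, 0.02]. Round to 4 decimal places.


Marginal likelihood = sum P(model_i) * P(data|model_i)
Model 1: 0.1 * 0.07 = 0.007
Model 2: 0.9 * 0.02 = 0.018
Total = 0.025

0.025


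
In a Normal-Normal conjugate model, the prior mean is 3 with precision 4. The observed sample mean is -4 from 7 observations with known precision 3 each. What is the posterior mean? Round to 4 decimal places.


Posterior precision = tau0 + n*tau = 4 + 7*3 = 25
Posterior mean = (tau0*mu0 + n*tau*xbar) / posterior_precision
= (4*3 + 7*3*-4) / 25
= -72 / 25 = -2.88

-2.88


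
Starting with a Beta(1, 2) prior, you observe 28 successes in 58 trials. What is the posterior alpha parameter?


For a Beta-Binomial conjugate model:
Posterior alpha = prior alpha + number of successes
= 1 + 28 = 29

29


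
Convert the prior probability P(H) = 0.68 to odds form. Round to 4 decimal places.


P(not H) = 1 - 0.68 = 0.32
Odds = 0.68 / 0.32 = 2.125

2.125


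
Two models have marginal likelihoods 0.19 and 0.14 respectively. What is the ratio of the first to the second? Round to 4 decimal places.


Evidence ratio = 0.19 / 0.14
= 1.3571

1.3571


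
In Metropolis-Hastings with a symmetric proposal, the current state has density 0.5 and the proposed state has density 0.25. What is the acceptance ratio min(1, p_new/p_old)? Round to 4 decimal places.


Ratio = p_new / p_old = 0.25 / 0.5 = 0.5
Acceptance = min(1, 0.5) = 0.5

0.5
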